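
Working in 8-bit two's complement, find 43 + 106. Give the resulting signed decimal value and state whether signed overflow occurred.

43 → 00101011
106 → 01101010
  00101011
+ 01101010
= 10010101
Result 10010101: MSB = 1 → 149 − 256 = -107.
Both addends are non-negative but the stored result is negative: signed overflow. The true value 43 + 106 = 149 lies outside [-128, 127].

-107; overflow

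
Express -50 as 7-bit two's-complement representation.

1001110

|-50| = 50 = 0110010 in 7 bits.
Invert the bits: 1001101. Add 1: 1001110.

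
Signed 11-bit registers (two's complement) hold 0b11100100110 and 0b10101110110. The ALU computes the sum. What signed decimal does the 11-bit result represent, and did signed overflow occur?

0b11100100110 → 11100100110 = -218 (signed)
0b10101110110 → 10101110110 = -650 (signed)
  11100100110
+ 10101110110
= 10010011100  (discard carry-out 1)
Result 10010011100: MSB = 1 → 1180 − 2048 = -868.
Both addends are negative and so is the stored result: no signed overflow.

-868; no overflow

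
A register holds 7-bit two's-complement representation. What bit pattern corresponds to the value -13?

|-13| = 13 = 0001101 in 7 bits.
Invert the bits: 1110010. Add 1: 1110011.

1110011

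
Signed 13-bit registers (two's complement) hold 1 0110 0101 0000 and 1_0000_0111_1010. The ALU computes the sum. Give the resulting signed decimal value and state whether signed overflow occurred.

1738; overflow

1 0110 0101 0000 → 1011001010000 = -2480 (signed)
1_0000_0111_1010 → 1000001111010 = -3974 (signed)
  1011001010000
+ 1000001111010
= 0011011001010  (discard carry-out 1)
Result 0011011001010: MSB = 0 → value 1738.
Both addends are negative but the stored result is non-negative: signed overflow. The true value -2480 + (-3974) = -6454 lies outside [-4096, 4095].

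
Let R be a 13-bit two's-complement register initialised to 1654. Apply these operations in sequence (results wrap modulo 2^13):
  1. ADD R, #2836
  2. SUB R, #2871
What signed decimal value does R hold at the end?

1619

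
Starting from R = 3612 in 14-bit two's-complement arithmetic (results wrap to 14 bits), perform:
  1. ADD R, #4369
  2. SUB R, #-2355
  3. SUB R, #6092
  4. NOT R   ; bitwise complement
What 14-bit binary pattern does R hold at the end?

10111101101011

Start: R = 3612 = 00111000011100.
R = 3612 + 4369 = 7981 = 01111100101101
R = 7981 − (-2355) = 10336; wraps to -6048 = 10100001100000
R = -6048 − 6092 = -12140; wraps to 4244 = 01000010010100
R = NOT 01000010010100 = 10111101101011 = -4245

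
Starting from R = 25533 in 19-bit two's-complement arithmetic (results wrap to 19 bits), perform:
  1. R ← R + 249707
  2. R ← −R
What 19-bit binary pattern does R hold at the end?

Start: R = 25533 = 0000110001110111101.
R = 25533 + 249707 = 275240; wraps to -249048 = 1000011001100101000
R = −(-249048) = 249048 = 0111100110011011000

0111100110011011000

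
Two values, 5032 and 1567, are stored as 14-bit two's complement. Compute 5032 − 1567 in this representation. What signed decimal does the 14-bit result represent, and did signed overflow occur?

3465; no overflow

5032 → 01001110101000
1567 → 00011000011111
Subtract via negate-and-add: invert 00011000011111 + 1 = 11100111100001 (i.e. -1567).
  01001110101000
+ 11100111100001
= 00110110001001  (discard carry-out 1)
Result 00110110001001: MSB = 0 → value 3465.
Addends (after negating the subtrahend) have opposite signs, so signed overflow cannot occur.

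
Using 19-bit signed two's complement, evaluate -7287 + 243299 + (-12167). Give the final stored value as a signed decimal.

223845

-7287 + 243299 = 236012 (0111001100111101100)
236012 + (-12167) = 223845 (0110110101001100101)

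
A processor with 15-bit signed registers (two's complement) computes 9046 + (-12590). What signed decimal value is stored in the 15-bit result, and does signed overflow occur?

9046 → 010001101010110
-12590 → 100111011010010
  010001101010110
+ 100111011010010
= 111001000101000
Result 111001000101000: MSB = 1 → 29224 − 32768 = -3544.
Addends have opposite signs, so signed overflow cannot occur.

-3544; no overflow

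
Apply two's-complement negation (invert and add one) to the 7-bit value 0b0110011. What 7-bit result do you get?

Invert: 1001100. Add 1: 1001101.

1001101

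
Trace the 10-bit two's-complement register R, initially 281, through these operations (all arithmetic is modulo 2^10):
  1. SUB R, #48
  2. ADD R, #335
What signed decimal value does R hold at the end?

Start: R = 281 = 0100011001.
R = 281 − 48 = 233 = 0011101001
R = 233 + 335 = 568; wraps to -456 = 1000111000

-456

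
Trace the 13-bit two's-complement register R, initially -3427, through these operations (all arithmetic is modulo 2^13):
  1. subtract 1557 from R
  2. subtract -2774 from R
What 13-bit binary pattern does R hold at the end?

1011101011110

Start: R = -3427 = 1001010011101.
R = -3427 − 1557 = -4984; wraps to 3208 = 0110010001000
R = 3208 − (-2774) = 5982; wraps to -2210 = 1011101011110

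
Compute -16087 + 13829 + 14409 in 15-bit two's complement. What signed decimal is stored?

12151

-16087 + 13829 = -2258 (111011100101110)
-2258 + 14409 = 12151 (010111101110111)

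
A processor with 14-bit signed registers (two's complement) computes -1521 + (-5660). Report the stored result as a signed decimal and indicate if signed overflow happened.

-1521 → 11101000001111
-5660 → 10100111100100
  11101000001111
+ 10100111100100
= 10001111110011  (discard carry-out 1)
Result 10001111110011: MSB = 1 → 9203 − 16384 = -7181.
Both addends are negative and so is the stored result: no signed overflow.

-7181; no overflow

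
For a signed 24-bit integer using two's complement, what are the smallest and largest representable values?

Minimum: −2^23 = -8388608.
Maximum: 2^23 − 1 = 8388607.

min = -8388608, max = 8388607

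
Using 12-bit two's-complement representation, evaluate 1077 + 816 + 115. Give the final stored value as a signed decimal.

2008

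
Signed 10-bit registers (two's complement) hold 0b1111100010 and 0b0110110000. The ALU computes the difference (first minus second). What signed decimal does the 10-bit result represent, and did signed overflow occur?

-462; no overflow

0b1111100010 → 1111100010 = -30 (signed)
0b0110110000 → 0110110000 = 432 (signed)
Subtract via negate-and-add: invert 0110110000 + 1 = 1001010000 (i.e. -432).
  1111100010
+ 1001010000
= 1000110010  (discard carry-out 1)
Result 1000110010: MSB = 1 → 562 − 1024 = -462.
Both addends (after negating the subtrahend) are negative and so is the stored result: no signed overflow.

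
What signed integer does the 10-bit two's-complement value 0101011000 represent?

MSB is 0, so the value is non-negative: 0101011000 = 344.

344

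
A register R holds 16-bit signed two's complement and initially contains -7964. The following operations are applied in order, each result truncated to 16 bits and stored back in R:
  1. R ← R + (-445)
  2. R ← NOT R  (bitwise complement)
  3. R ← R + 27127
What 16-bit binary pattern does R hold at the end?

Start: R = -7964 = 1110000011100100.
R = -7964 + (-445) = -8409 = 1101111100100111
R = NOT 1101111100100111 = 0010000011011000 = 8408
R = 8408 + 27127 = 35535; wraps to -30001 = 1000101011001111

1000101011001111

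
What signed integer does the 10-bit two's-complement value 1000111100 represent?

MSB is 1, so the value is negative.
Unsigned reading: 572. Subtract 2^10 = 1024: 572 − 1024 = -452.

-452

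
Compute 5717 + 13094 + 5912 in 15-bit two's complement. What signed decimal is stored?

-8045

5717 + 13094 = 18811 → wraps to -13957 (100100101111011)
-13957 + 5912 = -8045 (110000010010011)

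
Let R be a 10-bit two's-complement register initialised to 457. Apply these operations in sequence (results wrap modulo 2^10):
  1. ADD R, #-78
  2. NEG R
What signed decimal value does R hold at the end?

-379

Start: R = 457 = 0111001001.
R = 457 + (-78) = 379 = 0101111011
R = −(379) = -379 = 1010000101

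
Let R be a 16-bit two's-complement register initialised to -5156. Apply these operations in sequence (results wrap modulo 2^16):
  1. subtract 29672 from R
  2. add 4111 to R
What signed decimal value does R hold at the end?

Start: R = -5156 = 1110101111011100.
R = -5156 − 29672 = -34828; wraps to 30708 = 0111011111110100
R = 30708 + 4111 = 34819; wraps to -30717 = 1000100000000011

-30717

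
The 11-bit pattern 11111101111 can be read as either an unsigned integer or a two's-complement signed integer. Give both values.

unsigned = 2031, signed = -17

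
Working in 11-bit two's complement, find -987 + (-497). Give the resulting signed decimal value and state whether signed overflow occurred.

564; overflow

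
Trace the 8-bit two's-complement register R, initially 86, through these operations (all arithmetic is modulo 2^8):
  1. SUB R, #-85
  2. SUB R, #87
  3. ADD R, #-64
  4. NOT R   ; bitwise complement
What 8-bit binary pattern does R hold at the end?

11101011

Start: R = 86 = 01010110.
R = 86 − (-85) = 171; wraps to -85 = 10101011
R = -85 − 87 = -172; wraps to 84 = 01010100
R = 84 + (-64) = 20 = 00010100
R = NOT 00010100 = 11101011 = -21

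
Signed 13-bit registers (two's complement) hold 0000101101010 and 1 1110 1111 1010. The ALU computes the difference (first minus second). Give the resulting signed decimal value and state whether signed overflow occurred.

624; no overflow

0000101101010 = 362 (signed)
1 1110 1111 1010 → 1111011111010 = -262 (signed)
Subtract via negate-and-add: invert 1111011111010 + 1 = 0000100000110 (i.e. 262).
  0000101101010
+ 0000100000110
= 0001001110000
Result 0001001110000: MSB = 0 → value 624.
Both addends (after negating the subtrahend) are non-negative and so is the stored result: no signed overflow.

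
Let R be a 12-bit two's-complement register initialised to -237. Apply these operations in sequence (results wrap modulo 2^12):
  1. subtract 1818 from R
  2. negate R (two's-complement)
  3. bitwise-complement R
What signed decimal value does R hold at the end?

Start: R = -237 = 111100010011.
R = -237 − 1818 = -2055; wraps to 2041 = 011111111001
R = −(2041) = -2041 = 100000000111
R = NOT 100000000111 = 011111111000 = 2040

2040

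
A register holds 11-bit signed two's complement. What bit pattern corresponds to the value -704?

10101000000

|-704| = 704 = 01011000000 in 11 bits.
Invert the bits: 10100111111. Add 1: 10101000000.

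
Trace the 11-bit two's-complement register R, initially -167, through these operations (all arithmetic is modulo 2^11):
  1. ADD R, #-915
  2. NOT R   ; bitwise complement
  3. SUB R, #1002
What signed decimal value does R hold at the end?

79

Start: R = -167 = 11101011001.
R = -167 + (-915) = -1082; wraps to 966 = 01111000110
R = NOT 01111000110 = 10000111001 = -967
R = -967 − 1002 = -1969; wraps to 79 = 00001001111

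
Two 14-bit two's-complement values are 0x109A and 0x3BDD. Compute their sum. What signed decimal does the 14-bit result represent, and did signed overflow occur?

3191; no overflow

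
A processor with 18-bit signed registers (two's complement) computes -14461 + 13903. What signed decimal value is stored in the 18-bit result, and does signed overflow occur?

-14461 → 111100011110000011
13903 → 000011011001001111
  111100011110000011
+ 000011011001001111
= 111111110111010010
Result 111111110111010010: MSB = 1 → 261586 − 262144 = -558.
Addends have opposite signs, so signed overflow cannot occur.

-558; no overflow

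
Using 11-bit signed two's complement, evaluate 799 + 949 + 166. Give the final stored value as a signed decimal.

-134

799 + 949 = 1748 → wraps to -300 (11011010100)
-300 + 166 = -134 (11101111010)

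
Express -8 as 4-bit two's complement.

|-8| = 8 = 1000 in 4 bits.
Invert the bits: 0111. Add 1: 1000.

1000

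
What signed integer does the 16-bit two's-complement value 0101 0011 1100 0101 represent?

MSB is 0, so the value is non-negative: 0101001111000101 = 21445.

21445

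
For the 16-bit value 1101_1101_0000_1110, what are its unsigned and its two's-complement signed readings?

unsigned = 56590, signed = -8946

Unsigned: 1101110100001110 = 56590.
Signed: MSB=1 → 56590 − 65536 = -8946.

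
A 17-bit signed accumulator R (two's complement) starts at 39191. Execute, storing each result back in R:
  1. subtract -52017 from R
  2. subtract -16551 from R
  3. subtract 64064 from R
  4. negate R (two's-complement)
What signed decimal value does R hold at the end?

Start: R = 39191 = 01001100100010111.
R = 39191 − (-52017) = 91208; wraps to -39864 = 10110010001001000
R = -39864 − (-16551) = -23313 = 11010010011101111
R = -23313 − 64064 = -87377; wraps to 43695 = 01010101010101111
R = −(43695) = -43695 = 10101010101010001

-43695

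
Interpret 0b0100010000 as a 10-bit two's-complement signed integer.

272

MSB is 0, so the value is non-negative: 0100010000 = 272.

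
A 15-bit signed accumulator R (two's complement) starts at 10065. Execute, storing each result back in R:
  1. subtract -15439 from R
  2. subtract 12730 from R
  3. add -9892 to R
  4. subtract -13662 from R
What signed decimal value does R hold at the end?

-16224

Start: R = 10065 = 010011101010001.
R = 10065 − (-15439) = 25504; wraps to -7264 = 110001110100000
R = -7264 − 12730 = -19994; wraps to 12774 = 011000111100110
R = 12774 + (-9892) = 2882 = 000101101000010
R = 2882 − (-13662) = 16544; wraps to -16224 = 100000010100000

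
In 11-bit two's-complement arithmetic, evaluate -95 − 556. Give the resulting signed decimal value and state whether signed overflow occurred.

-651; no overflow

-95 → 11110100001
556 → 01000101100
Subtract via negate-and-add: invert 01000101100 + 1 = 10111010100 (i.e. -556).
  11110100001
+ 10111010100
= 10101110101  (discard carry-out 1)
Result 10101110101: MSB = 1 → 1397 − 2048 = -651.
Both addends (after negating the subtrahend) are negative and so is the stored result: no signed overflow.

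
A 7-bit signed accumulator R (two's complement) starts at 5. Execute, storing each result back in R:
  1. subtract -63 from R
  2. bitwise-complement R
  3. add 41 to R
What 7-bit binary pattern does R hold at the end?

Start: R = 5 = 0000101.
R = 5 − (-63) = 68; wraps to -60 = 1000100
R = NOT 1000100 = 0111011 = 59
R = 59 + 41 = 100; wraps to -28 = 1100100

1100100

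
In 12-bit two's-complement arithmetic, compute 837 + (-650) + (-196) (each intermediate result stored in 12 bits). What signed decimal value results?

-9

837 + (-650) = 187 (000010111011)
187 + (-196) = -9 (111111110111)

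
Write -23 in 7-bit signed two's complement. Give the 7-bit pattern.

1101001

|-23| = 23 = 0010111 in 7 bits.
Invert the bits: 1101000. Add 1: 1101001.
Check: 1101001 reads as 105 − 128 = -23.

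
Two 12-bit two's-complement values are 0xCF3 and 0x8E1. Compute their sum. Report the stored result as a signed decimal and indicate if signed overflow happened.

1492; overflow

0xCF3 = 110011110011 = -781 (signed)
0x8E1 = 100011100001 = -1823 (signed)
  110011110011
+ 100011100001
= 010111010100  (discard carry-out 1)
Result 010111010100: MSB = 0 → value 1492.
Both addends are negative but the stored result is non-negative: signed overflow. The true value -781 + (-1823) = -2604 lies outside [-2048, 2047].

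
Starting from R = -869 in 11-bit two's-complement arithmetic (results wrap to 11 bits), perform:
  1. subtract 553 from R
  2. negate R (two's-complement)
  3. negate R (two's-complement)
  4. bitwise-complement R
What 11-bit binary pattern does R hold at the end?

Start: R = -869 = 10010011011.
R = -869 − 553 = -1422; wraps to 626 = 01001110010
R = −(626) = -626 = 10110001110
R = −(-626) = 626 = 01001110010
R = NOT 01001110010 = 10110001101 = -627

10110001101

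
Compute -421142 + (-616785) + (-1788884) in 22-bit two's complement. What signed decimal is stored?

1367493

-421142 + (-616785) = -1037927 (1100000010100110011001)
-1037927 + (-1788884) = -2826811 → wraps to 1367493 (0101001101110111000101)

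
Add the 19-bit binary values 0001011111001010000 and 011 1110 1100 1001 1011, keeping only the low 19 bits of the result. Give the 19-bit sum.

  0001011111001010000
+ 0111110110010011011
= 1001010101011101011

1001010101011101011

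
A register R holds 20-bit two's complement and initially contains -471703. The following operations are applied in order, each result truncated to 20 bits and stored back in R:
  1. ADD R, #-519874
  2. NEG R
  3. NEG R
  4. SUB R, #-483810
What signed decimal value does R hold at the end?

-507767

Start: R = -471703 = 10001100110101101001.
R = -471703 + (-519874) = -991577; wraps to 56999 = 00001101111010100111
R = −(56999) = -56999 = 11110010000101011001
R = −(-56999) = 56999 = 00001101111010100111
R = 56999 − (-483810) = 540809; wraps to -507767 = 10000100000010001001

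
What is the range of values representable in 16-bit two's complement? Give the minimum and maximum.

min = -32768, max = 32767

Minimum: −2^15 = -32768.
Maximum: 2^15 − 1 = 32767.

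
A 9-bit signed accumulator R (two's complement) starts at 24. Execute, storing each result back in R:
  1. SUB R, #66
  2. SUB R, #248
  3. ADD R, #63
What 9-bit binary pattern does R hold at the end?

Start: R = 24 = 000011000.
R = 24 − 66 = -42 = 111010110
R = -42 − 248 = -290; wraps to 222 = 011011110
R = 222 + 63 = 285; wraps to -227 = 100011101

100011101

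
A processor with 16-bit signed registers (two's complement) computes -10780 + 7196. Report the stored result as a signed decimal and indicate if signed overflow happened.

-3584; no overflow

-10780 → 1101010111100100
7196 → 0001110000011100
  1101010111100100
+ 0001110000011100
= 1111001000000000
Result 1111001000000000: MSB = 1 → 61952 − 65536 = -3584.
Addends have opposite signs, so signed overflow cannot occur.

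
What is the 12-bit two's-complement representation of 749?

001011101101

749 is non-negative, so write it directly in 12 bits: 001011101101.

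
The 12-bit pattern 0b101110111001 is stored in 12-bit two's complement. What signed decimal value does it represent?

-1095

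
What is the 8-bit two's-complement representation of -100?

|-100| = 100 = 01100100 in 8 bits.
Invert the bits: 10011011. Add 1: 10011100.

10011100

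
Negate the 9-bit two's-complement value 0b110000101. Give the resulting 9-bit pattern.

001111011

Invert: 001111010. Add 1: 001111011.
Check: 110000101 = -123, 001111011 = 123.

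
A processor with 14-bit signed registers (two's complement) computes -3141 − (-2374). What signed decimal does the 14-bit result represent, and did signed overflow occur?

-767; no overflow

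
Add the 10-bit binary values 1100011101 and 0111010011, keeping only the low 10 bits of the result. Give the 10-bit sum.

  1100011101
+ 0111010011
= 0011110000  (discard carry-out 1)

0011110000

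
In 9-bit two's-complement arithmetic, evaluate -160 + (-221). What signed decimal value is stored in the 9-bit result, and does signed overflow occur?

-160 → 101100000
-221 → 100100011
  101100000
+ 100100011
= 010000011  (discard carry-out 1)
Result 010000011: MSB = 0 → value 131.
Both addends are negative but the stored result is non-negative: signed overflow. The true value -160 + (-221) = -381 lies outside [-256, 255].

131; overflow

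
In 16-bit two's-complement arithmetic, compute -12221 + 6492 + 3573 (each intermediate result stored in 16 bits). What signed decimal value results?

-12221 + 6492 = -5729 (1110100110011111)
-5729 + 3573 = -2156 (1111011110010100)

-2156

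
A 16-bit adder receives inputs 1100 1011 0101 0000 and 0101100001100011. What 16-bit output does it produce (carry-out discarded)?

0010001110110011

  1100101101010000
+ 0101100001100011
= 0010001110110011  (discard carry-out 1)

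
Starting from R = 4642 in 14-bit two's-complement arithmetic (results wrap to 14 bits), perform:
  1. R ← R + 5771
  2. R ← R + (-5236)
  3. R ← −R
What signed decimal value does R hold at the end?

-5177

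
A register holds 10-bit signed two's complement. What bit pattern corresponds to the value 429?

0110101101

429 is non-negative, so write it directly in 10 bits: 0110101101.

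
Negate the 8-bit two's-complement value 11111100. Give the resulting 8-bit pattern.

00000100

Invert: 00000011. Add 1: 00000100.
Check: 11111100 = -4, 00000100 = 4.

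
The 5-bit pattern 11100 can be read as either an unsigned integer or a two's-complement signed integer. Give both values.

unsigned = 28, signed = -4

Unsigned: 11100 = 28.
Signed: MSB=1 → 28 − 32 = -4.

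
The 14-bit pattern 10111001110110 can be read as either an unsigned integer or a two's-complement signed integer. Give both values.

Unsigned: 10111001110110 = 11894.
Signed: MSB=1 → 11894 − 16384 = -4490.

unsigned = 11894, signed = -4490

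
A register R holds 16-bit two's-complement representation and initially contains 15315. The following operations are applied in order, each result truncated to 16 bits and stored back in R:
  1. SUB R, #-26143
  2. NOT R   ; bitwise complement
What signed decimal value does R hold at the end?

Start: R = 15315 = 0011101111010011.
R = 15315 − (-26143) = 41458; wraps to -24078 = 1010000111110010
R = NOT 1010000111110010 = 0101111000001101 = 24077

24077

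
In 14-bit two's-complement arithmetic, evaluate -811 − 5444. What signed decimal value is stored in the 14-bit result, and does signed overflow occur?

-6255; no overflow

-811 → 11110011010101
5444 → 01010101000100
Subtract via negate-and-add: invert 01010101000100 + 1 = 10101010111100 (i.e. -5444).
  11110011010101
+ 10101010111100
= 10011110010001  (discard carry-out 1)
Result 10011110010001: MSB = 1 → 10129 − 16384 = -6255.
Both addends (after negating the subtrahend) are negative and so is the stored result: no signed overflow.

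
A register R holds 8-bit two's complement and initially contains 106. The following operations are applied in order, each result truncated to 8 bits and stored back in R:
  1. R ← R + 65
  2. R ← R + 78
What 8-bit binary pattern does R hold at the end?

11111001

Start: R = 106 = 01101010.
R = 106 + 65 = 171; wraps to -85 = 10101011
R = -85 + 78 = -7 = 11111001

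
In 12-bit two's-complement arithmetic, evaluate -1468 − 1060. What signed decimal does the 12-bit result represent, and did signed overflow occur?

1568; overflow

-1468 → 101001000100
1060 → 010000100100
Subtract via negate-and-add: invert 010000100100 + 1 = 101111011100 (i.e. -1060).
  101001000100
+ 101111011100
= 011000100000  (discard carry-out 1)
Result 011000100000: MSB = 0 → value 1568.
Both addends (after negating the subtrahend) are negative but the stored result is non-negative: signed overflow. The true value -1468 − 1060 = -2528 lies outside [-2048, 2047].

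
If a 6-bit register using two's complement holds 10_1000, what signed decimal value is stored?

-24

MSB is 1, so the value is negative.
Unsigned reading: 40. Subtract 2^6 = 64: 40 − 64 = -24.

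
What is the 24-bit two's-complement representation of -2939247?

110100110010011010010001

|-2939247| = 2939247 = 001011001101100101101111 in 24 bits.
Invert the bits: 110100110010011010010000. Add 1: 110100110010011010010001.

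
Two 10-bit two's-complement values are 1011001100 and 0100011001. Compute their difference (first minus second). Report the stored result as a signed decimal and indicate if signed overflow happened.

435; overflow

1011001100 = -308 (signed)
0100011001 = 281 (signed)
Subtract via negate-and-add: invert 0100011001 + 1 = 1011100111 (i.e. -281).
  1011001100
+ 1011100111
= 0110110011  (discard carry-out 1)
Result 0110110011: MSB = 0 → value 435.
Both addends (after negating the subtrahend) are negative but the stored result is non-negative: signed overflow. The true value -308 − 281 = -589 lies outside [-512, 511].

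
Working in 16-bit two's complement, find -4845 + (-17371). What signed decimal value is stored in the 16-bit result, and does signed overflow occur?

-22216; no overflow

-4845 → 1110110100010011
-17371 → 1011110000100101
  1110110100010011
+ 1011110000100101
= 1010100100111000  (discard carry-out 1)
Result 1010100100111000: MSB = 1 → 43320 − 65536 = -22216.
Both addends are negative and so is the stored result: no signed overflow.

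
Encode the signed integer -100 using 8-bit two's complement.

10011100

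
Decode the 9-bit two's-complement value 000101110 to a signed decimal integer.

46

MSB is 0, so the value is non-negative: 000101110 = 46.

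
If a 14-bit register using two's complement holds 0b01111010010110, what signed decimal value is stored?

7830

MSB is 0, so the value is non-negative: 01111010010110 = 7830.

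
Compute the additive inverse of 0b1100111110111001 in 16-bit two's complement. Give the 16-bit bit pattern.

Invert: 0011000001000110. Add 1: 0011000001000111.
Check: 1100111110111001 = -12359, 0011000001000111 = 12359.

0011000001000111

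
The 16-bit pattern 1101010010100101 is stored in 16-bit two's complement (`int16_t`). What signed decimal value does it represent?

-11099

MSB is 1, so the value is negative.
Unsigned reading: 54437. Subtract 2^16 = 65536: 54437 − 65536 = -11099.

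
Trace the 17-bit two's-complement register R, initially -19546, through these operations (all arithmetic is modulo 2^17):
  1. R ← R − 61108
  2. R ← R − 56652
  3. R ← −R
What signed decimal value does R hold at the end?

Start: R = -19546 = 11011001110100110.
R = -19546 − 61108 = -80654; wraps to 50418 = 01100010011110010
R = 50418 − 56652 = -6234 = 11110011110100110
R = −(-6234) = 6234 = 00001100001011010

6234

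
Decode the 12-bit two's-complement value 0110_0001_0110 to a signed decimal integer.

1558

MSB is 0, so the value is non-negative: 011000010110 = 1558.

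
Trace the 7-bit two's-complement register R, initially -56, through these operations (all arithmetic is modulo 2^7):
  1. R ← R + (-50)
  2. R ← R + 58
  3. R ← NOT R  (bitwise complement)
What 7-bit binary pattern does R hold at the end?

Start: R = -56 = 1001000.
R = -56 + (-50) = -106; wraps to 22 = 0010110
R = 22 + 58 = 80; wraps to -48 = 1010000
R = NOT 1010000 = 0101111 = 47

0101111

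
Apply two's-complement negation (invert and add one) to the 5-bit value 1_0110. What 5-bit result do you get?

01010

Invert: 01001. Add 1: 01010.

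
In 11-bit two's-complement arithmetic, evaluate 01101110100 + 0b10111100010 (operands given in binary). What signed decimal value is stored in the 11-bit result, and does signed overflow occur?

01101110100 = 884 (signed)
0b10111100010 → 10111100010 = -542 (signed)
  01101110100
+ 10111100010
= 00101010110  (discard carry-out 1)
Result 00101010110: MSB = 0 → value 342.
Addends have opposite signs, so signed overflow cannot occur.

342; no overflow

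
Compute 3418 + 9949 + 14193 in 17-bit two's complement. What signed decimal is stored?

27560

3418 + 9949 = 13367 (00011010000110111)
13367 + 14193 = 27560 (00110101110101000)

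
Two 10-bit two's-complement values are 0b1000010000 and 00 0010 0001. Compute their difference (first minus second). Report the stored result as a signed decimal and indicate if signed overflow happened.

495; overflow

0b1000010000 → 1000010000 = -496 (signed)
00 0010 0001 → 0000100001 = 33 (signed)
Subtract via negate-and-add: invert 0000100001 + 1 = 1111011111 (i.e. -33).
  1000010000
+ 1111011111
= 0111101111  (discard carry-out 1)
Result 0111101111: MSB = 0 → value 495.
Both addends (after negating the subtrahend) are negative but the stored result is non-negative: signed overflow. The true value -496 − 33 = -529 lies outside [-512, 511].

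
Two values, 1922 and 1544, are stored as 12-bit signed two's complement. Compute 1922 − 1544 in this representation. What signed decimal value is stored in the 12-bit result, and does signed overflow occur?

1922 → 011110000010
1544 → 011000001000
Subtract via negate-and-add: invert 011000001000 + 1 = 100111111000 (i.e. -1544).
  011110000010
+ 100111111000
= 000101111010  (discard carry-out 1)
Result 000101111010: MSB = 0 → value 378.
Addends (after negating the subtrahend) have opposite signs, so signed overflow cannot occur.

378; no overflow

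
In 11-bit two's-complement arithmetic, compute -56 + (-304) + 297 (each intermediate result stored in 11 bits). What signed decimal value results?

-56 + (-304) = -360 (11010011000)
-360 + 297 = -63 (11111000001)

-63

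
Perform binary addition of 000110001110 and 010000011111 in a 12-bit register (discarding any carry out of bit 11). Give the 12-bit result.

010110101101

  000110001110
+ 010000011111
= 010110101101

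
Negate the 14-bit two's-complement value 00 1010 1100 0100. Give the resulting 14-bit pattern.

Invert: 11010100111011. Add 1: 11010100111100.
Check: 00101011000100 = 2756, 11010100111100 = -2756.

11010100111100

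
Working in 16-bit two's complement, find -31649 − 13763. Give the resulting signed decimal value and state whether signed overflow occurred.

-31649 → 1000010001011111
13763 → 0011010111000011
Subtract via negate-and-add: invert 0011010111000011 + 1 = 1100101000111101 (i.e. -13763).
  1000010001011111
+ 1100101000111101
= 0100111010011100  (discard carry-out 1)
Result 0100111010011100: MSB = 0 → value 20124.
Both addends (after negating the subtrahend) are negative but the stored result is non-negative: signed overflow. The true value -31649 − 13763 = -45412 lies outside [-32768, 32767].

20124; overflow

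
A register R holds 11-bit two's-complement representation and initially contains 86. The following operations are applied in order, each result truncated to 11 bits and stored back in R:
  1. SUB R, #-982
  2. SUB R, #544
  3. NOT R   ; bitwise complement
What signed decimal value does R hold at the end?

-525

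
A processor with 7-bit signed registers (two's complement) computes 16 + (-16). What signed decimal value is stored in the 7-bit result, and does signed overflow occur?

0; no overflow

16 → 0010000
-16 → 1110000
  0010000
+ 1110000
= 0000000  (discard carry-out 1)
Result 0000000: MSB = 0 → value 0.
Addends have opposite signs, so signed overflow cannot occur.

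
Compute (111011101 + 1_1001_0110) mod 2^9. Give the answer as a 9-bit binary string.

101110011

  111011101
+ 110010110
= 101110011  (discard carry-out 1)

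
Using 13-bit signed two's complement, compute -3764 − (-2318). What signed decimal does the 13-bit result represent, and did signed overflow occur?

-1446; no overflow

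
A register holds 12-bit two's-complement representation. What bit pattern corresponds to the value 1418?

010110001010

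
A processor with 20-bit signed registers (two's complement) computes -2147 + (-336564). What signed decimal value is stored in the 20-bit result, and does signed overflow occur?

-338711; no overflow

-2147 → 11111111011110011101
-336564 → 10101101110101001100
  11111111011110011101
+ 10101101110101001100
= 10101101010011101001  (discard carry-out 1)
Result 10101101010011101001: MSB = 1 → 709865 − 1048576 = -338711.
Both addends are negative and so is the stored result: no signed overflow.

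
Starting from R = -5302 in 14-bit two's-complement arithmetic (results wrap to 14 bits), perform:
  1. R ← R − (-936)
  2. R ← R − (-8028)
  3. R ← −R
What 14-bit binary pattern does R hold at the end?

Start: R = -5302 = 10101101001010.
R = -5302 − (-936) = -4366 = 10111011110010
R = -4366 − (-8028) = 3662 = 00111001001110
R = −(3662) = -3662 = 11000110110010

11000110110010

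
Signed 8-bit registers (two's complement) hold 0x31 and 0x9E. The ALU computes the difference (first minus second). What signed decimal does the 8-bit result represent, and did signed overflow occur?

-109; overflow

0x31 = 00110001 = 49 (signed)
0x9E = 10011110 = -98 (signed)
Subtract via negate-and-add: invert 10011110 + 1 = 01100010 (i.e. 98).
  00110001
+ 01100010
= 10010011
Result 10010011: MSB = 1 → 147 − 256 = -109.
Both addends (after negating the subtrahend) are non-negative but the stored result is negative: signed overflow. The true value 49 − (-98) = 147 lies outside [-128, 127].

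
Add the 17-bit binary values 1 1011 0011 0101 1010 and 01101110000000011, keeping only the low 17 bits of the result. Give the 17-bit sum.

  11011001101011010
+ 01101110000000011
= 01000111101011101  (discard carry-out 1)

01000111101011101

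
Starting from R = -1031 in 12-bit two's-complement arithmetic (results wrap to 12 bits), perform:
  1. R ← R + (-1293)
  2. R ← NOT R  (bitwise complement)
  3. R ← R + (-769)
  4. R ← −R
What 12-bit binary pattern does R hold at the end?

Start: R = -1031 = 101111111001.
R = -1031 + (-1293) = -2324; wraps to 1772 = 011011101100
R = NOT 011011101100 = 100100010011 = -1773
R = -1773 + (-769) = -2542; wraps to 1554 = 011000010010
R = −(1554) = -1554 = 100111101110

100111101110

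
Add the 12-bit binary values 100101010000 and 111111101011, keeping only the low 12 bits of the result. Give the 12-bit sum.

  100101010000
+ 111111101011
= 100100111011  (discard carry-out 1)

100100111011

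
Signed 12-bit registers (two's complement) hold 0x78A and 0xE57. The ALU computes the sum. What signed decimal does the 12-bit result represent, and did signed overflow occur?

0x78A = 011110001010 = 1930 (signed)
0xE57 = 111001010111 = -425 (signed)
  011110001010
+ 111001010111
= 010111100001  (discard carry-out 1)
Result 010111100001: MSB = 0 → value 1505.
Addends have opposite signs, so signed overflow cannot occur.

1505; no overflow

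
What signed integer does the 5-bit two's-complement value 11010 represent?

MSB is 1, so the value is negative.
Invert: 00101. Add 1: 00110 = 6. So the value is −6.

-6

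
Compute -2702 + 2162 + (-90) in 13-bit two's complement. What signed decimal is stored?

-630

-2702 + 2162 = -540 (1110111100100)
-540 + (-90) = -630 (1110110001010)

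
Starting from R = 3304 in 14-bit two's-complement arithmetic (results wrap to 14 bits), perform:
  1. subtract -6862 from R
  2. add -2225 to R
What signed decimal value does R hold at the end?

7941

Start: R = 3304 = 00110011101000.
R = 3304 − (-6862) = 10166; wraps to -6218 = 10011110110110
R = -6218 + (-2225) = -8443; wraps to 7941 = 01111100000101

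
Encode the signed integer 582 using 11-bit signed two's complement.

01001000110

582 is non-negative, so write it directly in 11 bits: 01001000110.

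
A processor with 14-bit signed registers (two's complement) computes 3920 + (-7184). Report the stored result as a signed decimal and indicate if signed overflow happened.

-3264; no overflow

3920 → 00111101010000
-7184 → 10001111110000
  00111101010000
+ 10001111110000
= 11001101000000
Result 11001101000000: MSB = 1 → 13120 − 16384 = -3264.
Addends have opposite signs, so signed overflow cannot occur.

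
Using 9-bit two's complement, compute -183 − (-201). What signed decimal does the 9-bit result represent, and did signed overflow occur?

-183 → 101001001
-201 → 100110111
Subtract via negate-and-add: invert 100110111 + 1 = 011001001 (i.e. 201).
  101001001
+ 011001001
= 000010010  (discard carry-out 1)
Result 000010010: MSB = 0 → value 18.
Addends (after negating the subtrahend) have opposite signs, so signed overflow cannot occur.

18; no overflow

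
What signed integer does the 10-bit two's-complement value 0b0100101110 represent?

MSB is 0, so the value is non-negative: 0100101110 = 302.

302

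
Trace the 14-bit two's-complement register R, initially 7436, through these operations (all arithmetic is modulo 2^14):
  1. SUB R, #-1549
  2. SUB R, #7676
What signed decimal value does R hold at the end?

Start: R = 7436 = 01110100001100.
R = 7436 − (-1549) = 8985; wraps to -7399 = 10001100011001
R = -7399 − 7676 = -15075; wraps to 1309 = 00010100011101

1309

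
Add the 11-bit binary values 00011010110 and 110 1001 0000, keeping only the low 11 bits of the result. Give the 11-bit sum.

11101100110

  00011010110
+ 11010010000
= 11101100110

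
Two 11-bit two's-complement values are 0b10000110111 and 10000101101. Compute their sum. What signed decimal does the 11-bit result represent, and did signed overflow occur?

0b10000110111 → 10000110111 = -969 (signed)
10000101101 = -979 (signed)
  10000110111
+ 10000101101
= 00001100100  (discard carry-out 1)
Result 00001100100: MSB = 0 → value 100.
Both addends are negative but the stored result is non-negative: signed overflow. The true value -969 + (-979) = -1948 lies outside [-1024, 1023].

100; overflow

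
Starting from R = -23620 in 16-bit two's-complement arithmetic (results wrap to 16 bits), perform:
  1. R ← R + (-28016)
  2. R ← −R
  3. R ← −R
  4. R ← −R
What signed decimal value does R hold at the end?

Start: R = -23620 = 1010001110111100.
R = -23620 + (-28016) = -51636; wraps to 13900 = 0011011001001100
R = −(13900) = -13900 = 1100100110110100
R = −(-13900) = 13900 = 0011011001001100
R = −(13900) = -13900 = 1100100110110100

-13900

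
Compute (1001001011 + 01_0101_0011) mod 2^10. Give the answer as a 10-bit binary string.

1110011110

  1001001011
+ 0101010011
= 1110011110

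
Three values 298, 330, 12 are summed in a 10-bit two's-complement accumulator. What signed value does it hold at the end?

-384

298 + 330 = 628 → wraps to -396 (1001110100)
-396 + 12 = -384 (1010000000)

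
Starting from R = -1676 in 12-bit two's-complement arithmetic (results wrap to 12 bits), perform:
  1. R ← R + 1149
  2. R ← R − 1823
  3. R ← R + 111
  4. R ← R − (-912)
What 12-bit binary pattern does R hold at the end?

Start: R = -1676 = 100101110100.
R = -1676 + 1149 = -527 = 110111110001
R = -527 − 1823 = -2350; wraps to 1746 = 011011010010
R = 1746 + 111 = 1857 = 011101000001
R = 1857 − (-912) = 2769; wraps to -1327 = 101011010001

101011010001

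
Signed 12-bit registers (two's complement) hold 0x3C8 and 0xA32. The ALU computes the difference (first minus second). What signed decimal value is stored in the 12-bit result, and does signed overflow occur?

0x3C8 = 001111001000 = 968 (signed)
0xA32 = 101000110010 = -1486 (signed)
Subtract via negate-and-add: invert 101000110010 + 1 = 010111001110 (i.e. 1486).
  001111001000
+ 010111001110
= 100110010110
Result 100110010110: MSB = 1 → 2454 − 4096 = -1642.
Both addends (after negating the subtrahend) are non-negative but the stored result is negative: signed overflow. The true value 968 − (-1486) = 2454 lies outside [-2048, 2047].

-1642; overflow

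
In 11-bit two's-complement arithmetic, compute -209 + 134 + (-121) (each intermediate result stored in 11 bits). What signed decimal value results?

-209 + 134 = -75 (11110110101)
-75 + (-121) = -196 (11100111100)

-196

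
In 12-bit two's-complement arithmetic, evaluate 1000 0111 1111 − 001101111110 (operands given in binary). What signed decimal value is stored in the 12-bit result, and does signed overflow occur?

1281; overflow

1000 0111 1111 → 100001111111 = -1921 (signed)
001101111110 = 894 (signed)
Subtract via negate-and-add: invert 001101111110 + 1 = 110010000010 (i.e. -894).
  100001111111
+ 110010000010
= 010100000001  (discard carry-out 1)
Result 010100000001: MSB = 0 → value 1281.
Both addends (after negating the subtrahend) are negative but the stored result is non-negative: signed overflow. The true value -1921 − 894 = -2815 lies outside [-2048, 2047].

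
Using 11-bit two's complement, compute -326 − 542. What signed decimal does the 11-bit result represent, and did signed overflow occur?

-326 → 11010111010
542 → 01000011110
Subtract via negate-and-add: invert 01000011110 + 1 = 10111100010 (i.e. -542).
  11010111010
+ 10111100010
= 10010011100  (discard carry-out 1)
Result 10010011100: MSB = 1 → 1180 − 2048 = -868.
Both addends (after negating the subtrahend) are negative and so is the stored result: no signed overflow.

-868; no overflow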